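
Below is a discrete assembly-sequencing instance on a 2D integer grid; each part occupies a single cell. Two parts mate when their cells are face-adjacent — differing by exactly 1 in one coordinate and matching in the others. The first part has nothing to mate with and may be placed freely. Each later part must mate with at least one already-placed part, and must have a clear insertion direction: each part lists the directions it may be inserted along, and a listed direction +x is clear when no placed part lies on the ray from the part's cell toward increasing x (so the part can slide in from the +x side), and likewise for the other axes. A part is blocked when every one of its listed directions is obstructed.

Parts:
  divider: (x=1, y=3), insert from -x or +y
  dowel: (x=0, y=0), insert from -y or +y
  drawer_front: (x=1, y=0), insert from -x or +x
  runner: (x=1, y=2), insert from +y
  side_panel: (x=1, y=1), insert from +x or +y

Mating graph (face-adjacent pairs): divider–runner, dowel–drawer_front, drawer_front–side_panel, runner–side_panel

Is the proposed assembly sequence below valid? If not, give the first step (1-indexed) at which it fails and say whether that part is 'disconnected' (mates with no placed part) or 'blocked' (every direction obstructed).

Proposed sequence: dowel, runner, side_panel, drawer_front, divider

1. dowel@(0, 0) [-y clear] — {dowel}
2. runner@(1, 2) — no placed neighbour ⇒ disconnected

Invalid at step 2 (disconnected)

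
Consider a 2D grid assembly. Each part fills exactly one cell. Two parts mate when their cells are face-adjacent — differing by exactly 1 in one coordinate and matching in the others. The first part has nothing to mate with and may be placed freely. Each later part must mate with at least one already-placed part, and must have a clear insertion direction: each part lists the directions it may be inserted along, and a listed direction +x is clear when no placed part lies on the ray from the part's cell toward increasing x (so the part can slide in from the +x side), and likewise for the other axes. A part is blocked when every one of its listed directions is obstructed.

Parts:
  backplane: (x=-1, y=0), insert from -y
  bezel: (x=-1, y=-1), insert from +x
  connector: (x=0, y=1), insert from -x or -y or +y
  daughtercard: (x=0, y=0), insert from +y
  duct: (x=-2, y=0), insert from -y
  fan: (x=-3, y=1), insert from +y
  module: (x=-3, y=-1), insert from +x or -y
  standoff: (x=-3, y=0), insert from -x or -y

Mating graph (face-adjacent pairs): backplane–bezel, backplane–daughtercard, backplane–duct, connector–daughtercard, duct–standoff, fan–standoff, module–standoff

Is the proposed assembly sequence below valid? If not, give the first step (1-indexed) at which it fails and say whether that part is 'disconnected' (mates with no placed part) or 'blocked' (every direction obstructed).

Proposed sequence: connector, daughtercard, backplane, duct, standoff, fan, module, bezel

1. connector@(0, 1) [-x clear] — {connector}
2. daughtercard@(0, 0) — +y all obstructed ⇒ blocked

Invalid at step 2 (blocked)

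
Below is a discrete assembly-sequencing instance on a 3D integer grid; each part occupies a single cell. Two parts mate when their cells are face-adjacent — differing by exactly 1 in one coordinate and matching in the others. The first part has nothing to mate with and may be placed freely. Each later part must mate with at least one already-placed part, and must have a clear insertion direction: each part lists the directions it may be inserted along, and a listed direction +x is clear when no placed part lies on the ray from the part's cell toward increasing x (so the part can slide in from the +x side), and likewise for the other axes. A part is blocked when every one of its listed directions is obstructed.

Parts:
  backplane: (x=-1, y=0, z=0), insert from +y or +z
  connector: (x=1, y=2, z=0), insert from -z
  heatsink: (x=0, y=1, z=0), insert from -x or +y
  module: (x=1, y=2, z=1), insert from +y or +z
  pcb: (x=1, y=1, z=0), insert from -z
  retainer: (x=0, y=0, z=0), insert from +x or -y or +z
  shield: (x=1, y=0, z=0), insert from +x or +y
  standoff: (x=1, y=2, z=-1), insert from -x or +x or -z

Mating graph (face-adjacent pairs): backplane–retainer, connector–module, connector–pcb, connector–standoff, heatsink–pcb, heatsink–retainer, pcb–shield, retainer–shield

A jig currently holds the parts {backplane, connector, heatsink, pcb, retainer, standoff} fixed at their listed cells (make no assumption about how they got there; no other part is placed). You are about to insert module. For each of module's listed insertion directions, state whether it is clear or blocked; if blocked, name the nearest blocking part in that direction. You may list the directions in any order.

+y: clear; +z: clear

+y: ray from module(1, 2, 1) has no placed part ⇒ clear
+z: ray from module(1, 2, 1) has no placed part ⇒ clear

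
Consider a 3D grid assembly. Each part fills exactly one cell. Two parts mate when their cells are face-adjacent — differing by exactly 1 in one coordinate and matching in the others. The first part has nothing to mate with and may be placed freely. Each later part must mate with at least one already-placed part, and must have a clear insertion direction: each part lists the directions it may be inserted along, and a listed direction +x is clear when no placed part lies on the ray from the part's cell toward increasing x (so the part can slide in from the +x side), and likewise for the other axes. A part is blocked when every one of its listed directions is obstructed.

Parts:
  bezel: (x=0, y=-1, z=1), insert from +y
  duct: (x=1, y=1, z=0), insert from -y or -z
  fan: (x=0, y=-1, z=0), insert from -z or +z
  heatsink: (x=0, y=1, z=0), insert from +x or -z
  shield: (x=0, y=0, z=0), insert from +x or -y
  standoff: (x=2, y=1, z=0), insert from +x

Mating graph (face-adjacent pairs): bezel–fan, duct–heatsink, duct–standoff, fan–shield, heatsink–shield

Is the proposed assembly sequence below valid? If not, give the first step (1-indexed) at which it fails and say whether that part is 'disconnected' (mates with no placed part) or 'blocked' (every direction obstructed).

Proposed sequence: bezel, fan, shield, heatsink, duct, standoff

Valid

1. bezel@(0, -1, 1) [+y clear] — {bezel}
2. fan@(0, -1, 0) [-z clear] — {bezel, fan}
3. shield@(0, 0, 0) [+x clear] — {bezel, fan, shield}
4. heatsink@(0, 1, 0) [+x clear] — {bezel, fan, heatsink, shield}
5. duct@(1, 1, 0) [-y clear] — {bezel, duct, fan, heatsink, shield}
6. standoff@(2, 1, 0) [+x clear] — {bezel, duct, fan, heatsink, shield, standoff}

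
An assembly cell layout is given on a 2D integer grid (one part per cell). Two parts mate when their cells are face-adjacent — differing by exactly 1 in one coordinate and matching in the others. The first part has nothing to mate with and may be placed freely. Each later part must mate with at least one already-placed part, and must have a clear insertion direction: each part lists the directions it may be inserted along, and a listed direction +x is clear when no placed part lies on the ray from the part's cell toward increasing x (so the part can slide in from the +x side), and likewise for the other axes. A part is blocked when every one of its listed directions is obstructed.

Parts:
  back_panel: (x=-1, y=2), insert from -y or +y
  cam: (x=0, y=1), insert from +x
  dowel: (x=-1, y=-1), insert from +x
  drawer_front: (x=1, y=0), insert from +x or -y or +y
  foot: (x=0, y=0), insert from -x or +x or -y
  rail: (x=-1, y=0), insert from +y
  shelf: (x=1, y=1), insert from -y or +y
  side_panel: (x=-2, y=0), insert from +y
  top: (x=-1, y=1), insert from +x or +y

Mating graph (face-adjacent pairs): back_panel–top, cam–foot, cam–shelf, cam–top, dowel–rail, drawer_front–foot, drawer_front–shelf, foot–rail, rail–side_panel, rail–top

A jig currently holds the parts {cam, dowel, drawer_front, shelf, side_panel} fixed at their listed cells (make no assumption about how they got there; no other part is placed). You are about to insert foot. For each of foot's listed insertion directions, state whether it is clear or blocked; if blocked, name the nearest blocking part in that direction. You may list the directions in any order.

+x: blocked by drawer_front; -x: blocked by side_panel; -y: clear

-x: nearest on ray is side_panel@(-2, 0) ⇒ blocked
+x: nearest on ray is drawer_front@(1, 0) ⇒ blocked
-y: ray from foot(0, 0) has no placed part ⇒ clear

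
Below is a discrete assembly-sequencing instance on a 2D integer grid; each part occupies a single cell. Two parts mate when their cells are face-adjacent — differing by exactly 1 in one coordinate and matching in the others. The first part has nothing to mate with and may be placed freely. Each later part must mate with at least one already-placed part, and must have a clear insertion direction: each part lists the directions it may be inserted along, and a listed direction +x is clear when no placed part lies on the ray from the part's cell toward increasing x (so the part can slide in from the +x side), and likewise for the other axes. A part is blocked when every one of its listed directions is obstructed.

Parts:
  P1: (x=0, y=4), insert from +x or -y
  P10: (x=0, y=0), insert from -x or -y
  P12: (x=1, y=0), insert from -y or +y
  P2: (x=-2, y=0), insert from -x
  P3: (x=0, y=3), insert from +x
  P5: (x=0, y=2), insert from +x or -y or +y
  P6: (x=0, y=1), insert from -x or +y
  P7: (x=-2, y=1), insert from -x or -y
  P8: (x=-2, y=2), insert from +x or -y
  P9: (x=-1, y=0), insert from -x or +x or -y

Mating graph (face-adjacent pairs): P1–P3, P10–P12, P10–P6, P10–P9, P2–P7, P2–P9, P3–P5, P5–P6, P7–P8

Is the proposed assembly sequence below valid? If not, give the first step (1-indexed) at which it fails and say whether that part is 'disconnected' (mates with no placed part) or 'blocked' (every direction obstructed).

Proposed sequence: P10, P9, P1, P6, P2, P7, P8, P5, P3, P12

Invalid at step 3 (disconnected)

1. P10@(0, 0) [-x clear] — {P10}
2. P9@(-1, 0) [-x clear] — {P10, P9}
3. P1@(0, 4) — no placed neighbour ⇒ disconnected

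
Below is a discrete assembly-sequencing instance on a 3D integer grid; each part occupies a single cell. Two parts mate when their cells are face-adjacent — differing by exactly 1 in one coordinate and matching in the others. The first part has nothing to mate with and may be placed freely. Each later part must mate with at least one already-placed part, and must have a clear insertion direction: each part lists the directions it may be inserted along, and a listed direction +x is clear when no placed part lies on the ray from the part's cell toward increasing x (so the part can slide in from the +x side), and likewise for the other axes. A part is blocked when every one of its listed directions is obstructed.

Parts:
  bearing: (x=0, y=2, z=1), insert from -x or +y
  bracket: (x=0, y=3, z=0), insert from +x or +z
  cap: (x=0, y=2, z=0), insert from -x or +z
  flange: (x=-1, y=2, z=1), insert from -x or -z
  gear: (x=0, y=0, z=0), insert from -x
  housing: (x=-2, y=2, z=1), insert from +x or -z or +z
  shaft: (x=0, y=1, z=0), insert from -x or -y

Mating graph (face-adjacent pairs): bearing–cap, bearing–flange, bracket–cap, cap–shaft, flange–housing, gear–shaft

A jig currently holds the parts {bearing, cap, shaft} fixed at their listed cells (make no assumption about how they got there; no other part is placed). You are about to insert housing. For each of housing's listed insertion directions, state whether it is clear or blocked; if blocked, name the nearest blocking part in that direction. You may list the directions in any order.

+x: blocked by bearing; +z: clear; -z: clear

+x: nearest on ray is bearing@(0, 2, 1) ⇒ blocked
-z: ray from housing(-2, 2, 1) has no placed part ⇒ clear
+z: ray from housing(-2, 2, 1) has no placed part ⇒ clear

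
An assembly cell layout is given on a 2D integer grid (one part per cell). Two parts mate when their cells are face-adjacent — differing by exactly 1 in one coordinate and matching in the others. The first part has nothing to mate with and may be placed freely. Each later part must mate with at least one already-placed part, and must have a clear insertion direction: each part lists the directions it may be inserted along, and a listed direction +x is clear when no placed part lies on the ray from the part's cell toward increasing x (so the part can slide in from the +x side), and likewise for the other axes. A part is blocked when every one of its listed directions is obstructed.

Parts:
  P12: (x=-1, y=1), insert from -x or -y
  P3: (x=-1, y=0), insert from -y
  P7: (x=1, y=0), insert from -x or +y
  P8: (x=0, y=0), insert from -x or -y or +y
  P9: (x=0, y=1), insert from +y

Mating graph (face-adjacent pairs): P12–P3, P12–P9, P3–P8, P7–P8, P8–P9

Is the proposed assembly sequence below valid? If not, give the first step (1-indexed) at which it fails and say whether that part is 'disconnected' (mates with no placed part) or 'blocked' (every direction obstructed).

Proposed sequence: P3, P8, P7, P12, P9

1. P3@(-1, 0) [-y clear] — {P3}
2. P8@(0, 0) [-y clear] — {P3, P8}
3. P7@(1, 0) [+y clear] — {P3, P7, P8}
4. P12@(-1, 1) [-x clear] — {P12, P3, P7, P8}
5. P9@(0, 1) [+y clear] — {P12, P3, P7, P8, P9}

Valid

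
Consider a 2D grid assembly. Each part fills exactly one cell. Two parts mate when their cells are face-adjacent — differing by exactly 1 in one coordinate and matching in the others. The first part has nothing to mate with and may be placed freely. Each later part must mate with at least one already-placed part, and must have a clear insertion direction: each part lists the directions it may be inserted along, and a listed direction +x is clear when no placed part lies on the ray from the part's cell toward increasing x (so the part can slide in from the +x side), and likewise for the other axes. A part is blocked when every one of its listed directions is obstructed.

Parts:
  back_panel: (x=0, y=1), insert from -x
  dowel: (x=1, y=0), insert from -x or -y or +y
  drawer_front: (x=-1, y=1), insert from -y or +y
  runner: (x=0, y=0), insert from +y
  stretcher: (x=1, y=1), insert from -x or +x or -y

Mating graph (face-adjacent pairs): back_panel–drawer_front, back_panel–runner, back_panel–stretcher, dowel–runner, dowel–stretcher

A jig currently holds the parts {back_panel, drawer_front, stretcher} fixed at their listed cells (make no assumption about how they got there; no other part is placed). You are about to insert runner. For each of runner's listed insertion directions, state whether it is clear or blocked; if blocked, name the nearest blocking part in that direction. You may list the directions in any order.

+y: blocked by back_panel

+y: nearest on ray is back_panel@(0, 1) ⇒ blocked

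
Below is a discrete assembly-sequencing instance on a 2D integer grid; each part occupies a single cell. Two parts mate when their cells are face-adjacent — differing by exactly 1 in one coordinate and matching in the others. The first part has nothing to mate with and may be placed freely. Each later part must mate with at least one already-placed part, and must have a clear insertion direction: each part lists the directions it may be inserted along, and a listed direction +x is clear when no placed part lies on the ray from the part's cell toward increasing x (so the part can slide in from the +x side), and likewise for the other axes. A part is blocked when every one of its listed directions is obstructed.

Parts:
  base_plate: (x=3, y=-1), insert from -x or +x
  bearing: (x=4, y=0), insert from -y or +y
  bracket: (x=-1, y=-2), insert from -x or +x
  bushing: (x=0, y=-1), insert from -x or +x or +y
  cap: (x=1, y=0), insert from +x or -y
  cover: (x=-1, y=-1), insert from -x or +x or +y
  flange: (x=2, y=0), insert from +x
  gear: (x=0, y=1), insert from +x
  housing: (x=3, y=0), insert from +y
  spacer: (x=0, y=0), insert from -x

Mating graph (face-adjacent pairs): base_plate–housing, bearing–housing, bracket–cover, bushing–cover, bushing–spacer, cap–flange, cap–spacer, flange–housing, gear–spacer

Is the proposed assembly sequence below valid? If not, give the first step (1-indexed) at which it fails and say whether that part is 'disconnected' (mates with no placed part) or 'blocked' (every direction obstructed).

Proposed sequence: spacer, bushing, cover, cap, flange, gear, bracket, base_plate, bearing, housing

1. spacer@(0, 0) [-x clear] — {spacer}
2. bushing@(0, -1) [-x clear] — {bushing, spacer}
3. cover@(-1, -1) [-x clear] — {bushing, cover, spacer}
4. cap@(1, 0) [+x clear] — {bushing, cap, cover, spacer}
5. flange@(2, 0) [+x clear] — {bushing, cap, cover, flange, spacer}
6. gear@(0, 1) [+x clear] — {bushing, cap, cover, flange, gear, spacer}
7. bracket@(-1, -2) [-x clear] — {bracket, bushing, cap, cover, flange, gear, spacer}
8. base_plate@(3, -1) — no placed neighbour ⇒ disconnected

Invalid at step 8 (disconnected)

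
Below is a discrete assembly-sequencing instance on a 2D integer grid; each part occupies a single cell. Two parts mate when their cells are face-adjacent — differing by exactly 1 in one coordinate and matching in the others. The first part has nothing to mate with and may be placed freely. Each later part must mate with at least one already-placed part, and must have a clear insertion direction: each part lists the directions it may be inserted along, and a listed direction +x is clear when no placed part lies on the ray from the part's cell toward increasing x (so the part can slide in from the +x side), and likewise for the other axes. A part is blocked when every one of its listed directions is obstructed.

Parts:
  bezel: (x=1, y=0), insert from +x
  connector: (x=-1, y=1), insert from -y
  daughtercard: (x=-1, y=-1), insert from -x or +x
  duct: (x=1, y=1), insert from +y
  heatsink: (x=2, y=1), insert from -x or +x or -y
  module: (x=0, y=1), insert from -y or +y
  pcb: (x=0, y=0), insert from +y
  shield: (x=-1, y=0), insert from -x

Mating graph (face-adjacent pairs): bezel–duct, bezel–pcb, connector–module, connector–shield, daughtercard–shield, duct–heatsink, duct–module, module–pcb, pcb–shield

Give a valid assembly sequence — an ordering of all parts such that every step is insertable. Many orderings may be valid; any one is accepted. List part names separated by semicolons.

pcb; module; duct; heatsink; connector; bezel; shield; daughtercard

1. pcb@(0, 0) [+y clear] — {pcb}
2. module@(0, 1) [+y clear] — {module, pcb}
3. duct@(1, 1) [+y clear] — {duct, module, pcb}
4. heatsink@(2, 1) [+x clear] — {duct, heatsink, module, pcb}
5. connector@(-1, 1) [-y clear] — {connector, duct, heatsink, module, pcb}
6. bezel@(1, 0) [+x clear] — {bezel, connector, duct, heatsink, module, pcb}
7. shield@(-1, 0) [-x clear] — {bezel, connector, duct, heatsink, module, pcb, shield}
8. daughtercard@(-1, -1) [-x clear] — {bezel, connector, daughtercard, duct, heatsink, module, pcb, shield}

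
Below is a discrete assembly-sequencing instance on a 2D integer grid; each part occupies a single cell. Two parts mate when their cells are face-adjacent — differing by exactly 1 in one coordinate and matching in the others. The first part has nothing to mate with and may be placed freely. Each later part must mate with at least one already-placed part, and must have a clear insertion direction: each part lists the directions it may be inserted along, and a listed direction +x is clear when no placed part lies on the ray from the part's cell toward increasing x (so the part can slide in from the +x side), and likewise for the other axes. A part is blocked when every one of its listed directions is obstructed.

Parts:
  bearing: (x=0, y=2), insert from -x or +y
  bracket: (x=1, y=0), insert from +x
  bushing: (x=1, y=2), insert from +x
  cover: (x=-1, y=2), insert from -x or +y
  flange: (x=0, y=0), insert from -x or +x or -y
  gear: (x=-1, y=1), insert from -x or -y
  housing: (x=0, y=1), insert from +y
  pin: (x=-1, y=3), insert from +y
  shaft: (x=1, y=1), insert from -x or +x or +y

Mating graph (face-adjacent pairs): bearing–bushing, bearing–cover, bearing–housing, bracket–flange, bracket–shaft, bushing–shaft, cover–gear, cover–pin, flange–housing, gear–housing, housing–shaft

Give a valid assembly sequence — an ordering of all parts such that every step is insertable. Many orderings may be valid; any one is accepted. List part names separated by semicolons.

gear; cover; housing; pin; shaft; bushing; bearing; bracket; flange

1. gear@(-1, 1) [-x clear] — {gear}
2. cover@(-1, 2) [-x clear] — {cover, gear}
3. housing@(0, 1) [+y clear] — {cover, gear, housing}
4. pin@(-1, 3) [+y clear] — {cover, gear, housing, pin}
5. shaft@(1, 1) [+x clear] — {cover, gear, housing, pin, shaft}
6. bushing@(1, 2) [+x clear] — {bushing, cover, gear, housing, pin, shaft}
7. bearing@(0, 2) [+y clear] — {bearing, bushing, cover, gear, housing, pin, shaft}
8. bracket@(1, 0) [+x clear] — {bearing, bracket, bushing, cover, gear, housing, pin, shaft}
9. flange@(0, 0) [-x clear] — {bearing, bracket, bushing, cover, flange, gear, housing, pin, shaft}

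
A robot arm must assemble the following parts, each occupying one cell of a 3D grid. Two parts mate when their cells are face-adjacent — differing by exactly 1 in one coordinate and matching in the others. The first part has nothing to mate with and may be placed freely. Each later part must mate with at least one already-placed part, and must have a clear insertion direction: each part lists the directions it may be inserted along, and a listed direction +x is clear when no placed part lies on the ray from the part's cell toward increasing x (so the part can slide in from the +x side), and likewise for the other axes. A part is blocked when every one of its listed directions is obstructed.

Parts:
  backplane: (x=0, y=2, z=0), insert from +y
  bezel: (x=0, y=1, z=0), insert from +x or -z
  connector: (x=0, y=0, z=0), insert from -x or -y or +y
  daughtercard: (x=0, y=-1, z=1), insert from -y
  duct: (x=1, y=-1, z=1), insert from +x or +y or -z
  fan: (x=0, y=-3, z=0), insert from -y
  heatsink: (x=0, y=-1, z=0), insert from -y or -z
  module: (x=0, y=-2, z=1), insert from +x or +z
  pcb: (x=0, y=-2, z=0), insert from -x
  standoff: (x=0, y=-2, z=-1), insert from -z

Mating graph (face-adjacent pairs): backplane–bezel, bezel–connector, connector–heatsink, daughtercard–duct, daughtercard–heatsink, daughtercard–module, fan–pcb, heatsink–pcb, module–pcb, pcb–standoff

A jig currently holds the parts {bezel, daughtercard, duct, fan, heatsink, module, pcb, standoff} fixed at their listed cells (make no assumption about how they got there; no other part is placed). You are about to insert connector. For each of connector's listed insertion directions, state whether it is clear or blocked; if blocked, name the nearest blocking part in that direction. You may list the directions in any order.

+y: blocked by bezel; -x: clear; -y: blocked by heatsink

-x: ray from connector(0, 0, 0) has no placed part ⇒ clear
-y: nearest on ray is heatsink@(0, -1, 0) ⇒ blocked
+y: nearest on ray is bezel@(0, 1, 0) ⇒ blocked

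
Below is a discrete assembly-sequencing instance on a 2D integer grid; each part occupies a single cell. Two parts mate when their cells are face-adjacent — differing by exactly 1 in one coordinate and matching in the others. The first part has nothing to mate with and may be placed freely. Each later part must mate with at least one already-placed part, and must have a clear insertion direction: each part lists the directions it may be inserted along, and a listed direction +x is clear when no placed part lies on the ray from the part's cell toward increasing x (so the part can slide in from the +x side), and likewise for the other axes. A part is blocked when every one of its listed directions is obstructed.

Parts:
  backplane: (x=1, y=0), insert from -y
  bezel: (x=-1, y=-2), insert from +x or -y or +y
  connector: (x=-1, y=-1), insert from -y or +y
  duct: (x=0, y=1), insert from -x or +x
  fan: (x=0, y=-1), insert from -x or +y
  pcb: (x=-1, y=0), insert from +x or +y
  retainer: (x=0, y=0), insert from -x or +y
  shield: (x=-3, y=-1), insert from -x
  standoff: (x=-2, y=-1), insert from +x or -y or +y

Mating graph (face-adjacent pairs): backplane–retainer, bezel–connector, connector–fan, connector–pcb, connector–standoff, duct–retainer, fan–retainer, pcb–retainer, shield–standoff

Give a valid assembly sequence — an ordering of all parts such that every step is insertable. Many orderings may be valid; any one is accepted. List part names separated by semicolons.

1. duct@(0, 1) [-x clear] — {duct}
2. retainer@(0, 0) [-x clear] — {duct, retainer}
3. fan@(0, -1) [-x clear] — {duct, fan, retainer}
4. backplane@(1, 0) [-y clear] — {backplane, duct, fan, retainer}
5. connector@(-1, -1) [-y clear] — {backplane, connector, duct, fan, retainer}
6. bezel@(-1, -2) [+x clear] — {backplane, bezel, connector, duct, fan, retainer}
7. standoff@(-2, -1) [-y clear] — {backplane, bezel, connector, duct, fan, retainer, standoff}
8. shield@(-3, -1) [-x clear] — {backplane, bezel, connector, duct, fan, retainer, shield, standoff}
9. pcb@(-1, 0) [+y clear] — {backplane, bezel, connector, duct, fan, pcb, retainer, shield, standoff}

duct; retainer; fan; backplane; connector; bezel; standoff; shield; pcb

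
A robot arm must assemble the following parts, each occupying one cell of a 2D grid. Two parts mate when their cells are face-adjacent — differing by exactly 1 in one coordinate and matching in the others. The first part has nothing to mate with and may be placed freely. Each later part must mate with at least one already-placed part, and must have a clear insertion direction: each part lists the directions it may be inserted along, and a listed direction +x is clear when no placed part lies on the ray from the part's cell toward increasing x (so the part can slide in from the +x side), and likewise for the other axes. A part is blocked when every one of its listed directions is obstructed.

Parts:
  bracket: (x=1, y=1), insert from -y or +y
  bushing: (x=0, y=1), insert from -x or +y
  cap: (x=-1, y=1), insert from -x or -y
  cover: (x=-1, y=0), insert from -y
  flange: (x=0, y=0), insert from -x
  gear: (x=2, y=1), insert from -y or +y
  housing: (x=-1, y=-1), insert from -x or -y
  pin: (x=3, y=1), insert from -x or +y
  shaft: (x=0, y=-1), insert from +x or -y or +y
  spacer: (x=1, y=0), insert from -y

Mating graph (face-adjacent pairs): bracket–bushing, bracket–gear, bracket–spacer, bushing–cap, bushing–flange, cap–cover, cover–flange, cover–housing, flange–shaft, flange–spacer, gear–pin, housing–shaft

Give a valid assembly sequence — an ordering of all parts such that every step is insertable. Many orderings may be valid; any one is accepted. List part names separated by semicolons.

1. flange@(0, 0) [-x clear] — {flange}
2. cover@(-1, 0) [-y clear] — {cover, flange}
3. bushing@(0, 1) [-x clear] — {bushing, cover, flange}
4. bracket@(1, 1) [-y clear] — {bracket, bushing, cover, flange}
5. gear@(2, 1) [-y clear] — {bracket, bushing, cover, flange, gear}
6. pin@(3, 1) [+y clear] — {bracket, bushing, cover, flange, gear, pin}
7. housing@(-1, -1) [-x clear] — {bracket, bushing, cover, flange, gear, housing, pin}
8. cap@(-1, 1) [-x clear] — {bracket, bushing, cap, cover, flange, gear, housing, pin}
9. spacer@(1, 0) [-y clear] — {bracket, bushing, cap, cover, flange, gear, housing, pin, spacer}
10. shaft@(0, -1) [+x clear] — {bracket, bushing, cap, cover, flange, gear, housing, pin, shaft, spacer}

flange; cover; bushing; bracket; gear; pin; housing; cap; spacer; shaft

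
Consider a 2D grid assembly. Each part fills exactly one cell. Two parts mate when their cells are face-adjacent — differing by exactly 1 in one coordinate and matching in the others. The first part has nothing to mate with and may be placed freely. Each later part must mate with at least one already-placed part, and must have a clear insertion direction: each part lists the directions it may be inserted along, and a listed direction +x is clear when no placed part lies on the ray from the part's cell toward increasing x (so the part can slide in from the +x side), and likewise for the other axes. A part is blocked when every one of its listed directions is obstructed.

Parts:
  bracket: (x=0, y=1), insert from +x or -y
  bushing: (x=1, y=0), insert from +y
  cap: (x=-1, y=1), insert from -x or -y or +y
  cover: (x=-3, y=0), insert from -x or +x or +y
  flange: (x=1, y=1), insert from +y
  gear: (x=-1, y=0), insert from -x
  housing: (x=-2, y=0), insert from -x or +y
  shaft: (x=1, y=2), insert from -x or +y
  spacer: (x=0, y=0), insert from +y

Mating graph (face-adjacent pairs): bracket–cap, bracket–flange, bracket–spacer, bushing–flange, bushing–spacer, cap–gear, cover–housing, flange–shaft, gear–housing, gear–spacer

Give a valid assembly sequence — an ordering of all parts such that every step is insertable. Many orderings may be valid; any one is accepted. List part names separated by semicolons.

cap; gear; housing; cover; spacer; bracket; bushing; flange; shaft

1. cap@(-1, 1) [-x clear] — {cap}
2. gear@(-1, 0) [-x clear] — {cap, gear}
3. housing@(-2, 0) [-x clear] — {cap, gear, housing}
4. cover@(-3, 0) [-x clear] — {cap, cover, gear, housing}
5. spacer@(0, 0) [+y clear] — {cap, cover, gear, housing, spacer}
6. bracket@(0, 1) [+x clear] — {bracket, cap, cover, gear, housing, spacer}
7. bushing@(1, 0) [+y clear] — {bracket, bushing, cap, cover, gear, housing, spacer}
8. flange@(1, 1) [+y clear] — {bracket, bushing, cap, cover, flange, gear, housing, spacer}
9. shaft@(1, 2) [-x clear] — {bracket, bushing, cap, cover, flange, gear, housing, shaft, spacer}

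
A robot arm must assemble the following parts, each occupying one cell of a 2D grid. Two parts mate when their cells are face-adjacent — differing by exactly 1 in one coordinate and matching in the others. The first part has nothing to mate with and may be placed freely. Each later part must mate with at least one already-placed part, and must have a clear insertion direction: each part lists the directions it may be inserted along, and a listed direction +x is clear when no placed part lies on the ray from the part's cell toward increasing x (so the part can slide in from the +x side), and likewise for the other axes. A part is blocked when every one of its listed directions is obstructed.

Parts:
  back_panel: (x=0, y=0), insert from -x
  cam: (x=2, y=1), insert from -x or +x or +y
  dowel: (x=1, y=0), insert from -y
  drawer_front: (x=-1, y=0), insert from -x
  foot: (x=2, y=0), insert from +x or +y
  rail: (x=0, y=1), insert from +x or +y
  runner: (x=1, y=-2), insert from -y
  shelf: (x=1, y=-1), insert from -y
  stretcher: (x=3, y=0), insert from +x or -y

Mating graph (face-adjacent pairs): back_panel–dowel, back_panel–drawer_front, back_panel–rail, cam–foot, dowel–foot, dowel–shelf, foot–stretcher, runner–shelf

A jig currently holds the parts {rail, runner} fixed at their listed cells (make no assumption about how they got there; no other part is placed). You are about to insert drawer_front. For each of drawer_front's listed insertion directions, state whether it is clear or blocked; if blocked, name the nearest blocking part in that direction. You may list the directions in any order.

-x: clear

-x: ray from drawer_front(-1, 0) has no placed part ⇒ clear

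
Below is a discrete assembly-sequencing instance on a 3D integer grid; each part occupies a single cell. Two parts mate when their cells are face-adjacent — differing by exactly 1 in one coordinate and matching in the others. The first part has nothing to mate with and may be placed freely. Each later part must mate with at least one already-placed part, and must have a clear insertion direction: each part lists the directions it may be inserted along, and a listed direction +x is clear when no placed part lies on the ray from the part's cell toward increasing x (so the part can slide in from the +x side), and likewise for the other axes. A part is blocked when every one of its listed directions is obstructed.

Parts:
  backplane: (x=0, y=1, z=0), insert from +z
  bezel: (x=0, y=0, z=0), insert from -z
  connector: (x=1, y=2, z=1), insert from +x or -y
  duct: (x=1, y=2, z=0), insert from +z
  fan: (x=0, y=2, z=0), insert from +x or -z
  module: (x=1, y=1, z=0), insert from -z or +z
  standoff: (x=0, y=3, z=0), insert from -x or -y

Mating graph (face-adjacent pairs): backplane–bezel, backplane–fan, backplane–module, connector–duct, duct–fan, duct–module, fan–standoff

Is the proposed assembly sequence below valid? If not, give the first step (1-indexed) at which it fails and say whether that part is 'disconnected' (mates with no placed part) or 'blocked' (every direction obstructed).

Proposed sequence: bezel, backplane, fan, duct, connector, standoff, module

1. bezel@(0, 0, 0) [-z clear] — {bezel}
2. backplane@(0, 1, 0) [+z clear] — {backplane, bezel}
3. fan@(0, 2, 0) [+x clear] — {backplane, bezel, fan}
4. duct@(1, 2, 0) [+z clear] — {backplane, bezel, duct, fan}
5. connector@(1, 2, 1) [+x clear] — {backplane, bezel, connector, duct, fan}
6. standoff@(0, 3, 0) [-x clear] — {backplane, bezel, connector, duct, fan, standoff}
7. module@(1, 1, 0) [-z clear] — {backplane, bezel, connector, duct, fan, module, standoff}

Valid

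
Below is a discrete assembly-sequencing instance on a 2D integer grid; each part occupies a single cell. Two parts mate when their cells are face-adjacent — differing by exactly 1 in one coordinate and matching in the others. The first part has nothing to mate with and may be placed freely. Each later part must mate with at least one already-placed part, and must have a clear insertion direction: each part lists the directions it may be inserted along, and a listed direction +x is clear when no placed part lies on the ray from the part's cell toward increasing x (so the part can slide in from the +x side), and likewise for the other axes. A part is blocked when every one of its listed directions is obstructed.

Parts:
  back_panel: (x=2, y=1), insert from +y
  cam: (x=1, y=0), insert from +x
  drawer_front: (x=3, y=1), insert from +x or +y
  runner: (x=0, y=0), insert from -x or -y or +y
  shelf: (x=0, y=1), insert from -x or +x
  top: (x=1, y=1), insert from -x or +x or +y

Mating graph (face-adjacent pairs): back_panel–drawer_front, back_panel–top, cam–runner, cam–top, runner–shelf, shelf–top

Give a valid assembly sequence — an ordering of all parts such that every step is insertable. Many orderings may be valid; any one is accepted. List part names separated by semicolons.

1. back_panel@(2, 1) [+y clear] — {back_panel}
2. drawer_front@(3, 1) [+x clear] — {back_panel, drawer_front}
3. top@(1, 1) [-x clear] — {back_panel, drawer_front, top}
4. cam@(1, 0) [+x clear] — {back_panel, cam, drawer_front, top}
5. runner@(0, 0) [-x clear] — {back_panel, cam, drawer_front, runner, top}
6. shelf@(0, 1) [-x clear] — {back_panel, cam, drawer_front, runner, shelf, top}

back_panel; drawer_front; top; cam; runner; shelf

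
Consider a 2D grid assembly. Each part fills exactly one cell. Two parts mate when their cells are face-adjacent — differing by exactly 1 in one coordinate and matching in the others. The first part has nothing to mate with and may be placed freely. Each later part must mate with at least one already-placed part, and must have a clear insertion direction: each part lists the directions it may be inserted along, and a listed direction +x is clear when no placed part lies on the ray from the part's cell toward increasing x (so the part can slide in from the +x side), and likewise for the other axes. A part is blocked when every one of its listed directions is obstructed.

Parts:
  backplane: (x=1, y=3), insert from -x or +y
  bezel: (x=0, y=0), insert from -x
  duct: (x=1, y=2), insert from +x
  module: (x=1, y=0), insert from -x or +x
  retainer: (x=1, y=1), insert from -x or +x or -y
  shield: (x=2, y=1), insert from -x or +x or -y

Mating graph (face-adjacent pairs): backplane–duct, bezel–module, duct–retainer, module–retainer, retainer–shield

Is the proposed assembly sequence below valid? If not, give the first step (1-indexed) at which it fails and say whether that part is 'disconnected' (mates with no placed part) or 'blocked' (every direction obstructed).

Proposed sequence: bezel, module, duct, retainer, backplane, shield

1. bezel@(0, 0) [-x clear] — {bezel}
2. module@(1, 0) [+x clear] — {bezel, module}
3. duct@(1, 2) — no placed neighbour ⇒ disconnected

Invalid at step 3 (disconnected)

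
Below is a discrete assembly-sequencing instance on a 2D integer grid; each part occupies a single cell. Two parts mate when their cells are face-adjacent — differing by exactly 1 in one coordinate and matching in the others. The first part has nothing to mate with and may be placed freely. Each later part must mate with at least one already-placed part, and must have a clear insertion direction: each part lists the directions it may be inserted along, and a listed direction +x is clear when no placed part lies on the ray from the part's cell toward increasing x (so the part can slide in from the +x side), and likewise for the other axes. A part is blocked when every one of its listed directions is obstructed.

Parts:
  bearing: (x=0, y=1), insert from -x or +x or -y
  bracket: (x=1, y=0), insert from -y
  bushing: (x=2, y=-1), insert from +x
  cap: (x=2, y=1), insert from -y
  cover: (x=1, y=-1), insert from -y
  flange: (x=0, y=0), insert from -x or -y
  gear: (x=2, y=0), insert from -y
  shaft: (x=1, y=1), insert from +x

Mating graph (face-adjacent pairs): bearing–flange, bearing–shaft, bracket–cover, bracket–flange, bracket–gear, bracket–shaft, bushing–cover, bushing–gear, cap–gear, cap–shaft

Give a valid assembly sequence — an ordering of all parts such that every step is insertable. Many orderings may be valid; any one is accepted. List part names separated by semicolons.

1. bracket@(1, 0) [-y clear] — {bracket}
2. cover@(1, -1) [-y clear] — {bracket, cover}
3. flange@(0, 0) [-x clear] — {bracket, cover, flange}
4. bearing@(0, 1) [-x clear] — {bearing, bracket, cover, flange}
5. shaft@(1, 1) [+x clear] — {bearing, bracket, cover, flange, shaft}
6. cap@(2, 1) [-y clear] — {bearing, bracket, cap, cover, flange, shaft}
7. gear@(2, 0) [-y clear] — {bearing, bracket, cap, cover, flange, gear, shaft}
8. bushing@(2, -1) [+x clear] — {bearing, bracket, bushing, cap, cover, flange, gear, shaft}

bracket; cover; flange; bearing; shaft; cap; gear; bushing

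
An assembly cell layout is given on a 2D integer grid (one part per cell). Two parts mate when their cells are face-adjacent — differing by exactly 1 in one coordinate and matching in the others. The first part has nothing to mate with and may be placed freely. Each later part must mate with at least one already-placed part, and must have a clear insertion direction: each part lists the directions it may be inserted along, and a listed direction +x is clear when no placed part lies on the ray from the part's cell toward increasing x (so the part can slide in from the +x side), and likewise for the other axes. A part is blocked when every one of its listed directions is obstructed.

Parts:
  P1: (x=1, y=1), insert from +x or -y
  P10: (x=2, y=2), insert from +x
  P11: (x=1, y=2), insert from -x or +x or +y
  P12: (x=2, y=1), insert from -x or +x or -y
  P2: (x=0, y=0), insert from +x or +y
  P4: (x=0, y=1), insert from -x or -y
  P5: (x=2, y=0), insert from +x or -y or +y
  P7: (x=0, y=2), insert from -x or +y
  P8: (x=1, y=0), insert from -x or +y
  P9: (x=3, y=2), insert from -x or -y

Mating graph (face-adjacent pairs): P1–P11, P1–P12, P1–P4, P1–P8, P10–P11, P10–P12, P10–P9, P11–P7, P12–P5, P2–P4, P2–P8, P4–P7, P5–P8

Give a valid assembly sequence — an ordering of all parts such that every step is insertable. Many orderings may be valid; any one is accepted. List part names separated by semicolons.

1. P12@(2, 1) [-x clear] — {P12}
2. P10@(2, 2) [+x clear] — {P10, P12}
3. P5@(2, 0) [+x clear] — {P10, P12, P5}
4. P1@(1, 1) [-y clear] — {P1, P10, P12, P5}
5. P8@(1, 0) [-x clear] — {P1, P10, P12, P5, P8}
6. P2@(0, 0) [+y clear] — {P1, P10, P12, P2, P5, P8}
7. P4@(0, 1) [-x clear] — {P1, P10, P12, P2, P4, P5, P8}
8. P7@(0, 2) [-x clear] — {P1, P10, P12, P2, P4, P5, P7, P8}
9. P9@(3, 2) [-y clear] — {P1, P10, P12, P2, P4, P5, P7, P8, P9}
10. P11@(1, 2) [+y clear] — {P1, P10, P11, P12, P2, P4, P5, P7, P8, P9}

P12; P10; P5; P1; P8; P2; P4; P7; P9; P11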